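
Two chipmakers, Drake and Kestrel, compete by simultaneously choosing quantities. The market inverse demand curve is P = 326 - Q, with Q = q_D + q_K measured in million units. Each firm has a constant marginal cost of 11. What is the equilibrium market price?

Each firm earns π_i = (326 - Q)q_i - 11q_i.
Setting ∂π_i/∂q_i = 0 with rivals' quantities fixed: 315 - 2q_i - q_j = 0.
With identical firms every q_j equals q_i, so q_j = q_i and 315 = 3q_i, giving q_i = 105.
Total output Q = 210, so price P = 326 - 210 = 116.

116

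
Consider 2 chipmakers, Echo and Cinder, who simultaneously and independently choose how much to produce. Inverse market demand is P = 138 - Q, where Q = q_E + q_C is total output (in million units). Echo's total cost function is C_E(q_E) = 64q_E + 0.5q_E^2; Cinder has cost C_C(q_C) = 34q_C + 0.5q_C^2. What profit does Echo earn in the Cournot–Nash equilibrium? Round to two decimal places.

326.34

Echo's profit: π_E = (138 - Q)q_E - (64q_E + (1/2)q_E²). Setting ∂π_E/∂q_E = 0: 74 - 3q_E - (q_C) = 0.
Cinder's profit: π_C = (138 - Q)q_C - (34q_C + (1/2)q_C²). Setting ∂π_C/∂q_C = 0: 104 - 3q_C - (q_E) = 0.
Rearranging gives the reaction functions q_E = (74 - q_C)/3 and q_C = (104 - q_E)/3.
Solving the pair: q_E = 59/4, q_C = 119/4.
Price P = 138 - 89/2 = 187/2.
Echo's profit: (187/2)·(59/4) - 64·(59/4) - (1/2)(59/4)² = 326.3438.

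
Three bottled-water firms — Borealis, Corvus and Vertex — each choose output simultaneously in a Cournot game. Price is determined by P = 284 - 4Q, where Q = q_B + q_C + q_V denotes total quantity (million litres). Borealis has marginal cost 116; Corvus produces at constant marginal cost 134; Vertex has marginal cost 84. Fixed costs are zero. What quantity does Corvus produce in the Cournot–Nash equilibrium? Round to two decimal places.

5.13

Borealis's profit: π_B = (284 - 4Q)q_B - (116q_B). Setting ∂π_B/∂q_B = 0: 168 - 8q_B - 4(q_C + q_V) = 0.
Corvus's profit: π_C = (284 - 4Q)q_C - (134q_C). Setting ∂π_C/∂q_C = 0: 150 - 8q_C - 4(q_B + q_V) = 0.
Vertex's first-order condition: 200 - 8q_V - 4(q_B + q_C) = 0.
Adding the 3 conditions: 518 − 8Q − 8Q = 0, i.e. Q = 259/8.
Back-substituting: q_B = (168 − 259/2)/4 = 77/8, q_C = (150 − 259/2)/4 = 41/8, q_V = (200 − 259/2)/4 = 141/8.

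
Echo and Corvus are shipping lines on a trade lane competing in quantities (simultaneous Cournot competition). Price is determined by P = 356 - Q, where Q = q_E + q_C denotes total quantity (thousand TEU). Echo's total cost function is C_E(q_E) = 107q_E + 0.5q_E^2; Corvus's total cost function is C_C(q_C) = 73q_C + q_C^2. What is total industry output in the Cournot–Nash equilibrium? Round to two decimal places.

119.36

Echo's profit: π_E = (356 - Q)q_E - (107q_E + (1/2)q_E²). Setting ∂π_E/∂q_E = 0: 249 - 3q_E - (q_C) = 0.
Corvus's profit: π_C = (356 - Q)q_C - (73q_C + q_C²). Setting ∂π_C/∂q_C = 0: 283 - 4q_C - (q_E) = 0.
So q_E = (249 - q_C)/3 and q_C = (283 - q_E)/4.
Substituting one into the other gives q_E = 713/11 and q_C = 600/11.
Total output Q = 713/11 + 600/11 = 1313/11.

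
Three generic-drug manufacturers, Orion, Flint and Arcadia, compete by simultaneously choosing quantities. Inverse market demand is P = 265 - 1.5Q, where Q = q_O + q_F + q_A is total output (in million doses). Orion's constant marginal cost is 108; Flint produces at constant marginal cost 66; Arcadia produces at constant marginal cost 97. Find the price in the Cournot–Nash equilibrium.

134

Orion's profit: π_O = (265 - 1.5Q)q_O - (108q_O). Setting ∂π_O/∂q_O = 0: 157 - 3q_O - (3/2)(q_F + q_A) = 0.
Flint's first-order condition: 199 - 3q_F - (3/2)(q_O + q_A) = 0.
Arcadia's profit: π_A = (265 - 1.5Q)q_A - (97q_A). Setting ∂π_A/∂q_A = 0: 168 - 3q_A - (3/2)(q_O + q_F) = 0.
Adding the 3 first-order conditions: 524 − 6Q = 0, so Q = 262/3.
Back-substituting: q_O = (157 − 131)/(3/2) = 52/3, q_F = (199 − 131)/(3/2) = 136/3, q_A = (168 − 131)/(3/2) = 74/3.
Total output Q = 262/3, so price P = 265 - (3/2)·(262/3) = 134.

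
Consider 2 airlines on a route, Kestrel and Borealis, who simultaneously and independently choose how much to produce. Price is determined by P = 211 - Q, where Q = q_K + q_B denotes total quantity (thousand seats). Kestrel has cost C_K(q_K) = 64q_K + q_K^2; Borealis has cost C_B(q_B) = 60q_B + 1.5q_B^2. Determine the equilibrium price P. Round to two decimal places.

156.21

Kestrel's profit: π_K = (211 - Q)q_K - (64q_K + q_K²). Setting ∂π_K/∂q_K = 0: 147 - 4q_K - (q_B) = 0.
Borealis's profit: π_B = (211 - Q)q_B - (60q_B + (3/2)q_B²). Setting ∂π_B/∂q_B = 0: 151 - 5q_B - (q_K) = 0.
So q_K = (147 - q_B)/4 and q_B = (151 - q_K)/5.
Solving the pair: q_K = 584/19, q_B = 457/19.
Total output Q = 1041/19, so price P = 211 - 1041/19 = 156.2105.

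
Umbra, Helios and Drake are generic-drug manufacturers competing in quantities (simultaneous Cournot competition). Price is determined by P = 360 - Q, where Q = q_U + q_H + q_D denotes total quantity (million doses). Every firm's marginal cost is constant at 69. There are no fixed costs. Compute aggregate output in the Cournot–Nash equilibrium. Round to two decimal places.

218.25

A representative firm's profit is π_i = q_i(360 - Q) - 69q_i.
Setting ∂π_i/∂q_i = 0 with rivals' quantities fixed: 291 - 2q_i - Σ_{j≠i} q_j = 0.
With identical firms every q_j equals q_i, so Σ_{j≠i} q_j = 2q_i and 291 = 4q_i, giving q_i = 291/4.
Total output Q = 291/4 + 291/4 + 291/4 = 873/4.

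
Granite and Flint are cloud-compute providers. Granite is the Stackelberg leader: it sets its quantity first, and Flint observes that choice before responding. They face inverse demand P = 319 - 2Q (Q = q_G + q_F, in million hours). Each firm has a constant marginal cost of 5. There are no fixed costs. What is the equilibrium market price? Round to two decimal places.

Solve by backward induction. Given q_G, the follower Flint maximises π_F = (319 - 2q_G - 2q_F)q_F - 5q_F.
Follower FOC: 314 - 2q_G - 4q_F = 0, so q_F(q_G) = (314 - 2q_G)/4.
Granite substitutes q_F(q_G) into its own profit: π_G = q_G(319 - 2q_G - (314 - 2q_G)/2) - 5q_G = (162 - q_G)q_G - 5q_G.
Leader FOC: 157 - 2q_G = 0, so q_G = 157/2.
Then q_F = (314 - 2·(157/2))/4 = 157/4.
Total output Q = 471/4, so price P = 319 - 2·(471/4) = 167/2.

83.50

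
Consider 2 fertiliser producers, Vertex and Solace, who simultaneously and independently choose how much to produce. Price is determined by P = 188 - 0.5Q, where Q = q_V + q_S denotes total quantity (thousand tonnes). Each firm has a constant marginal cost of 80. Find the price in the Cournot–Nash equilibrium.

116

A representative firm's profit is π_i = q_i(188 - 0.5Q) - 80q_i.
First-order condition (treating rivals' output as given): 108 - q_i - (1/2)q_j = 0.
With identical firms every q_j equals q_i, so q_j = q_i and 108 = (3/2)q_i, giving q_i = 72.
Total output Q = 144, so price P = 188 - (1/2)·144 = 116.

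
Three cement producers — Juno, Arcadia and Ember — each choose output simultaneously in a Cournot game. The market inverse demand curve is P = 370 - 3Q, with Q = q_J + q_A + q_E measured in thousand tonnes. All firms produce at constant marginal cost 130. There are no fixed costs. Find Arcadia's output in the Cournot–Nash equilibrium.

Each firm earns π_i = (370 - 3Q)q_i - 130q_i.
Setting ∂π_i/∂q_i = 0 with rivals' quantities fixed: 240 - 6q_i - 3·Σ_{j≠i} q_j = 0.
By symmetry each firm produces the same amount; substituting Σ_{j≠i} q_j = 2q_i yields q_i = 240/12 = 20.

20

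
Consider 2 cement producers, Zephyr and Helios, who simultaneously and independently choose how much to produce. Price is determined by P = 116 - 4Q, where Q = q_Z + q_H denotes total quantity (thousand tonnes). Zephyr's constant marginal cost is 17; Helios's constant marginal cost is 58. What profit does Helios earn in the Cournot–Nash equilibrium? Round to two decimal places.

Zephyr's profit: π_Z = (116 - 4Q)q_Z - (17q_Z). Setting ∂π_Z/∂q_Z = 0: 99 - 8q_Z - 4(q_H) = 0.
Helios's first-order condition: 58 - 8q_H - 4(q_Z) = 0.
So q_Z = (99 - 4q_H)/8 and q_H = (58 - 4q_Z)/8.
Substituting one into the other gives q_Z = 35/3 and q_H = 17/12.
Price P = 116 - 4·(157/12) = 191/3.
Helios's profit: (191/3 - 58)·(17/12) = 289/36.

8.03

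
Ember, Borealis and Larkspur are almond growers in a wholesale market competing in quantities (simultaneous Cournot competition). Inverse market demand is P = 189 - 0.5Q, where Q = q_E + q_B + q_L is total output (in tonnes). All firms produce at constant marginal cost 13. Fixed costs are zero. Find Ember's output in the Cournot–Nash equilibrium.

88

A representative firm's profit is π_i = q_i(189 - 0.5Q) - 13q_i.
First-order condition (treating rivals' output as given): 176 - q_i - (1/2)·Σ_{j≠i} q_j = 0.
By symmetry each firm produces the same amount; substituting Σ_{j≠i} q_j = 2q_i yields q_i = 176/2 = 88.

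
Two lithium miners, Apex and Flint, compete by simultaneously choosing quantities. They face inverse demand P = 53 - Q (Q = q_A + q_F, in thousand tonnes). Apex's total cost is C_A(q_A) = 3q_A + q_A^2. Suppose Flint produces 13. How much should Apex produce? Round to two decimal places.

9.25

With the rival's output fixed at 13, Apex's profit is π_A = (53 - 13 - q_A)q_A - (3q_A + q_A²) = (40 - q_A)q_A - (3q_A + q_A²).
∂π_A/∂q_A = 37 - 4q_A = 0, so q_A = 37/4.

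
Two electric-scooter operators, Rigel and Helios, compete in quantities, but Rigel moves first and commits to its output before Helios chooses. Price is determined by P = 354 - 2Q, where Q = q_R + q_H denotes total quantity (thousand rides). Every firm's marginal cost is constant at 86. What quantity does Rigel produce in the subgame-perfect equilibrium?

67

The follower Helios best-responds to any q_R: π_H = (354 - 2Q)q_H - 86q_H.
Follower FOC: 268 - 2q_R - 4q_H = 0, so q_H(q_R) = (268 - 2q_R)/4.
Rigel substitutes q_H(q_R) into its own profit: π_R = q_R(354 - 2q_R - (268 - 2q_R)/2) - 86q_R = (220 - q_R)q_R - 86q_R.
Leader FOC: 134 - 2q_R = 0, so q_R = 67.
Then q_H = (268 - 2·67)/4 = 67/2.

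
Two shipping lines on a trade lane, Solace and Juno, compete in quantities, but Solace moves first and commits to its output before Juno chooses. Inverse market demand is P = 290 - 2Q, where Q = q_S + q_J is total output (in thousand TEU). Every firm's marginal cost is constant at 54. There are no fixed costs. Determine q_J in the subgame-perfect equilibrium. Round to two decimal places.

29.50

The follower Juno best-responds to any q_S: π_J = (290 - 2Q)q_J - 54q_J.
Follower FOC: 236 - 2q_S - 4q_J = 0, so q_J(q_S) = (236 - 2q_S)/4.
The leader anticipates this reaction. Substituting into P = 290 - 2Q gives P = 172 - q_S, so π_S = (172 - q_S)q_S - 54q_S.
Leader FOC: 118 - 2q_S = 0, so q_S = 59.
Then q_J = (236 - 2·59)/4 = 59/2.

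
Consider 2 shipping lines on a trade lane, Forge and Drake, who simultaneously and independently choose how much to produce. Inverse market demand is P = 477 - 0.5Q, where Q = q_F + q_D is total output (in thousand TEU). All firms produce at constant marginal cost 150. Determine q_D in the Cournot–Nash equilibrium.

218

Each firm earns π_i = (477 - 0.5Q)q_i - 150q_i.
First-order condition (treating rivals' output as given): 327 - q_i - (1/2)q_j = 0.
By symmetry each firm produces the same amount; substituting q_j = q_i yields q_i = 327/(3/2) = 218.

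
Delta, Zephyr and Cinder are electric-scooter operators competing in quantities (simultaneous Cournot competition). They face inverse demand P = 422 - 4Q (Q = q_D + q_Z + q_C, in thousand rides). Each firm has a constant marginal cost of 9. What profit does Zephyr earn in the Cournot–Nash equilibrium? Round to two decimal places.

2665.14

A representative firm's profit is π_i = q_i(422 - 4Q) - 9q_i.
Setting ∂π_i/∂q_i = 0 with rivals' quantities fixed: 413 - 8q_i - 4·Σ_{j≠i} q_j = 0.
With identical firms every q_j equals q_i, so Σ_{j≠i} q_j = 2q_i and 413 = 16q_i, giving q_i = 413/16.
Price P = 422 - 4·(1239/16) = 449/4.
Zephyr's profit: (449/4 - 9)·(413/16) = 2665.1406.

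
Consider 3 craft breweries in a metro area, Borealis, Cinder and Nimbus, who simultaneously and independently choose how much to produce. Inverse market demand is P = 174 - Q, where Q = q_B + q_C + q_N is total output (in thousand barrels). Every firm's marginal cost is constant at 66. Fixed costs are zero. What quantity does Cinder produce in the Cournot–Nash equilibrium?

27

Each firm earns π_i = (174 - Q)q_i - 66q_i.
Setting ∂π_i/∂q_i = 0 with rivals' quantities fixed: 108 - 2q_i - Σ_{j≠i} q_j = 0.
By symmetry each firm produces the same amount; substituting Σ_{j≠i} q_j = 2q_i yields q_i = 108/4 = 27.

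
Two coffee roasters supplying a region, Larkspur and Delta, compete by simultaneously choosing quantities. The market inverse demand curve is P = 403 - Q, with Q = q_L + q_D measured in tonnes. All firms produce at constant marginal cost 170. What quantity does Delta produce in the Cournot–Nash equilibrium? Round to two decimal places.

77.67

A representative firm's profit is π_i = q_i(403 - Q) - 170q_i.
First-order condition (treating rivals' output as given): 233 - 2q_i - q_j = 0.
By symmetry each firm produces the same amount; substituting q_j = q_i yields q_i = 233/3.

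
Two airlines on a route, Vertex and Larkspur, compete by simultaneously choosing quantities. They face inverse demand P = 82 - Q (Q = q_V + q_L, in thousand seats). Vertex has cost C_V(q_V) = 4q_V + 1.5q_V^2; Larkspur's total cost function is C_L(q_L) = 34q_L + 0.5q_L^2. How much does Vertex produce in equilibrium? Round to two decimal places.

13.29

Vertex's profit: π_V = (82 - Q)q_V - (4q_V + (3/2)q_V²). Setting ∂π_V/∂q_V = 0: 78 - 5q_V - (q_L) = 0.
Larkspur's profit: π_L = (82 - Q)q_L - (34q_L + (1/2)q_L²). Setting ∂π_L/∂q_L = 0: 48 - 3q_L - (q_V) = 0.
Best responses: q_V = (78 - q_L)/5, q_L = (48 - q_V)/3.
Solving the pair: q_V = 93/7, q_L = 81/7.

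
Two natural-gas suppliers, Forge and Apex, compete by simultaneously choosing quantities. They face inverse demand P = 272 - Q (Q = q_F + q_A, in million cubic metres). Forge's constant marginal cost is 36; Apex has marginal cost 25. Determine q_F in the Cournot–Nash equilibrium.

Forge's profit: π_F = (272 - Q)q_F - (36q_F). Setting ∂π_F/∂q_F = 0: 236 - 2q_F - (q_A) = 0.
Apex's first-order condition: 247 - 2q_A - (q_F) = 0.
Rearranging gives the reaction functions q_F = (236 - q_A)/2 and q_A = (247 - q_F)/2.
Substituting one into the other gives q_F = 75 and q_A = 86.

75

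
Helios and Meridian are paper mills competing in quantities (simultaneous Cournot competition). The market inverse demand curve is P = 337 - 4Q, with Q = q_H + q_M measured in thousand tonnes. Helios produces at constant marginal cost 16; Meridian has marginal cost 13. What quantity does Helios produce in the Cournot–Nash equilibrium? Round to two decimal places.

26.50

Helios's profit: π_H = (337 - 4Q)q_H - (16q_H). Setting ∂π_H/∂q_H = 0: 321 - 8q_H - 4(q_M) = 0.
Meridian's first-order condition: 324 - 8q_M - 4(q_H) = 0.
So q_H = (321 - 4q_M)/8 and q_M = (324 - 4q_H)/8.
Substituting one into the other gives q_H = 53/2 and q_M = 109/4.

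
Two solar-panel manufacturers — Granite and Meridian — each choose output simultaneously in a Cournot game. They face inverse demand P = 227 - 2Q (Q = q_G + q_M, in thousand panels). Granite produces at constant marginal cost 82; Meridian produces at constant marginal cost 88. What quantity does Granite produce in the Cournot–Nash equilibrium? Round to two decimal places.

25.17

Granite's profit: π_G = (227 - 2Q)q_G - (82q_G). Setting ∂π_G/∂q_G = 0: 145 - 4q_G - 2(q_M) = 0.
Meridian's first-order condition: 139 - 4q_M - 2(q_G) = 0.
Best responses: q_G = (145 - 2q_M)/4, q_M = (139 - 2q_G)/4.
Substituting one into the other gives q_G = 151/6 and q_M = 133/6.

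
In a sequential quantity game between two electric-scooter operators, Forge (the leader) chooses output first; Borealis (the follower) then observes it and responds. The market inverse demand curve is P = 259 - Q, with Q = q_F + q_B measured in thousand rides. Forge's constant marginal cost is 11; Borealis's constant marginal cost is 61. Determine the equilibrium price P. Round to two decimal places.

Solve by backward induction. Given q_F, the follower Borealis maximises π_B = (259 - q_F - q_B)q_B - 61q_B.
Setting the follower's marginal profit to zero, 198 - q_F - 2q_B = 0, i.e. q_B = (198 - q_F)/2.
The leader anticipates this reaction. Substituting into P = 259 - Q gives P = 160 - (1/2)q_F, so π_F = (160 - (1/2)q_F)q_F - 11q_F.
Leader FOC: 149 - q_F = 0, so q_F = 149.
Then q_B = (198 - 149)/2 = 49/2.
Total output Q = 347/2, so price P = 259 - 347/2 = 171/2.

85.50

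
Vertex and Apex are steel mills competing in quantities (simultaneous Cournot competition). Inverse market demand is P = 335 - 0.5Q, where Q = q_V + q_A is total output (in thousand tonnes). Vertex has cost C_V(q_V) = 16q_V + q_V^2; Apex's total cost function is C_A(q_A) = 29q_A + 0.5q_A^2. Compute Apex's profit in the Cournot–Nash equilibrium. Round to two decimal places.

17401.05

Vertex's profit: π_V = (335 - 0.5Q)q_V - (16q_V + q_V²). Setting ∂π_V/∂q_V = 0: 319 - 3q_V - (1/2)(q_A) = 0.
Apex's profit: π_A = (335 - 0.5Q)q_A - (29q_A + (1/2)q_A²). Setting ∂π_A/∂q_A = 0: 306 - 2q_A - (1/2)(q_V) = 0.
Best responses: q_V = (319 - (1/2)q_A)/3, q_A = (306 - (1/2)q_V)/2.
Solving the pair: q_V = 1940/23, q_A = 131.9130.
Price P = 335 - (1/2)·216.2609 = 226.8696.
Apex's profit: 226.8696·131.9130 - 29·131.9130 - (1/2)·131.9130² = 17401.0510.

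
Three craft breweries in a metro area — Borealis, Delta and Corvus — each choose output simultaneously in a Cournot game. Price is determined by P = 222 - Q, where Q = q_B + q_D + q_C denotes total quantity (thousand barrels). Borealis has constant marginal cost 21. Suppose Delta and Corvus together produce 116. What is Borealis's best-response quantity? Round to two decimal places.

42.50

With rivals' combined output fixed at 116, Borealis's profit is π_B = (222 - 116 - q_B)q_B - (21q_B) = (106 - q_B)q_B - (21q_B).
∂π_B/∂q_B = 85 - 2q_B = 0, so q_B = 85/2.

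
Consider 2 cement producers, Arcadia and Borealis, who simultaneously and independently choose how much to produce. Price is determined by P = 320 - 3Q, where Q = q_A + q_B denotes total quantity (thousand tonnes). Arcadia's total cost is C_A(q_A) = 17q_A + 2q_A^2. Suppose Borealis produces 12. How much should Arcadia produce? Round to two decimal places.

26.70

With the rival's output fixed at 12, Arcadia's profit is π_A = (320 - 3·12 - 3q_A)q_A - (17q_A + 2q_A²) = (284 - 3q_A)q_A - (17q_A + 2q_A²).
∂π_A/∂q_A = 267 - 10q_A = 0, so q_A = 267/10.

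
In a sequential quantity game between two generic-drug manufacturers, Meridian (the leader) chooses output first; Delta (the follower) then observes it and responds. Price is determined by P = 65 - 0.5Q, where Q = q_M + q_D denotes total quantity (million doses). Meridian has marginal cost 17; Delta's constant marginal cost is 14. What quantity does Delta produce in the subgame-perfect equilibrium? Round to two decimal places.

28.50

The follower Delta best-responds to any q_M: π_D = (65 - 0.5Q)q_D - 14q_D.
∂π_D/∂q_D = 51 - (1/2)q_M - q_D = 0 gives the reaction function q_D = (51 - (1/2)q_M).
Meridian substitutes q_D(q_M) into its own profit: π_M = q_M(65 - (1/2)q_M - (51 - (1/2)q_M)/2) - 17q_M = (79/2 - (1/4)q_M)q_M - 17q_M.
Maximising: ∂π_M/∂q_M = 45/2 - (1/2)q_M = 0, giving q_M = 45.
Then q_D = (51 - (1/2)·45) = 57/2.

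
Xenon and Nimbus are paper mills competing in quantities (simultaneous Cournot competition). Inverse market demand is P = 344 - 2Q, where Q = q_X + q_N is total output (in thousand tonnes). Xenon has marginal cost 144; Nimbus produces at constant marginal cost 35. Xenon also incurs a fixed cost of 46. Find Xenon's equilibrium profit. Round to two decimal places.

Xenon's profit: π_X = (344 - 2Q)q_X - (144q_X). Setting ∂π_X/∂q_X = 0: 200 - 4q_X - 2(q_N) = 0.
Nimbus's profit: π_N = (344 - 2Q)q_N - (35q_N). Setting ∂π_N/∂q_N = 0: 309 - 4q_N - 2(q_X) = 0.
Rearranging gives the reaction functions q_X = (200 - 2q_N)/4 and q_N = (309 - 2q_X)/4.
Solving the pair: q_X = 91/6, q_N = 209/3.
Price P = 344 - 2·(509/6) = 523/3.
Xenon's profit: (523/3 - 144)·(91/6) - 46 = 414.0556.

414.06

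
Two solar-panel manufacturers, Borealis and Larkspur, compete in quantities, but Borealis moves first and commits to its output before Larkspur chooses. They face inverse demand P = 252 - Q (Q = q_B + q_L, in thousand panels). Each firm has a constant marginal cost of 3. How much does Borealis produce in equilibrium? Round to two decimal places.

124.50

Solve by backward induction. Given q_B, the follower Larkspur maximises π_L = (252 - q_B - q_L)q_L - 3q_L.
Follower FOC: 249 - q_B - 2q_L = 0, so q_L(q_B) = (249 - q_B)/2.
The leader anticipates this reaction. Substituting into P = 252 - Q gives P = 255/2 - (1/2)q_B, so π_B = (255/2 - (1/2)q_B)q_B - 3q_B.
Maximising: ∂π_B/∂q_B = 249/2 - q_B = 0, giving q_B = 249/2.
Then q_L = (249 - 249/2)/2 = 249/4.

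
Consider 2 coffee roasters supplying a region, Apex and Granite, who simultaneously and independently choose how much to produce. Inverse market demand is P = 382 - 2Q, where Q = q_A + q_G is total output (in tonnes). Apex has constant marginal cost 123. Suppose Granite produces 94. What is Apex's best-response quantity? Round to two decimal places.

With the rival's output fixed at 94, Apex's profit is π_A = (382 - 2·94 - 2q_A)q_A - (123q_A) = (194 - 2q_A)q_A - (123q_A).
∂π_A/∂q_A = 71 - 4q_A = 0, so q_A = 71/4.

17.75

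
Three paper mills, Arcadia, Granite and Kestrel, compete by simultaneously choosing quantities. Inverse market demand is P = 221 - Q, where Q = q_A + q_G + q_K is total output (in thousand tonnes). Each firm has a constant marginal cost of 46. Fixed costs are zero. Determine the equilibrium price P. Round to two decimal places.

89.75

A representative firm's profit is π_i = q_i(221 - Q) - 46q_i.
First-order condition (treating rivals' output as given): 175 - 2q_i - Σ_{j≠i} q_j = 0.
By symmetry each firm produces the same amount; substituting Σ_{j≠i} q_j = 2q_i yields q_i = 175/4.
Total output Q = 525/4, so price P = 221 - 525/4 = 359/4.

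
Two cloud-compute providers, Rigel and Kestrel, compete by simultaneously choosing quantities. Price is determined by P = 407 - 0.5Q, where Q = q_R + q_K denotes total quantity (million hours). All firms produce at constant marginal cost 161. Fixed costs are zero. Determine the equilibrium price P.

Each firm earns π_i = (407 - 0.5Q)q_i - 161q_i.
First-order condition (treating rivals' output as given): 246 - q_i - (1/2)q_j = 0.
By symmetry each firm produces the same amount; substituting q_j = q_i yields q_i = 246/(3/2) = 164.
Total output Q = 328, so price P = 407 - (1/2)·328 = 243.

243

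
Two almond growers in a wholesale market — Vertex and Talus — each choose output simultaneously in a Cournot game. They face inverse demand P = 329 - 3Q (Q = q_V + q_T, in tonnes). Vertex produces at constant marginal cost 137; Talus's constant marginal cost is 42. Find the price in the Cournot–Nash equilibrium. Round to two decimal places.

169.33

Vertex's profit: π_V = (329 - 3Q)q_V - (137q_V). Setting ∂π_V/∂q_V = 0: 192 - 6q_V - 3(q_T) = 0.
Talus's profit: π_T = (329 - 3Q)q_T - (42q_T). Setting ∂π_T/∂q_T = 0: 287 - 6q_T - 3(q_V) = 0.
Best responses: q_V = (192 - 3q_T)/6, q_T = (287 - 3q_V)/6.
Solving the pair: q_V = 97/9, q_T = 382/9.
Total output Q = 479/9, so price P = 329 - 3·(479/9) = 508/3.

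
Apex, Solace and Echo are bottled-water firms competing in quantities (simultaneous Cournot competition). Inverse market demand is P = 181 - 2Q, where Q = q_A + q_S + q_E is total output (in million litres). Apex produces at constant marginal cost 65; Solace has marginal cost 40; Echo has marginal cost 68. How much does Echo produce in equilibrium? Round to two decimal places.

10.25

Apex's profit: π_A = (181 - 2Q)q_A - (65q_A). Setting ∂π_A/∂q_A = 0: 116 - 4q_A - 2(q_S + q_E) = 0.
Solace's profit: π_S = (181 - 2Q)q_S - (40q_S). Setting ∂π_S/∂q_S = 0: 141 - 4q_S - 2(q_A + q_E) = 0.
Echo's first-order condition: 113 - 4q_E - 2(q_A + q_S) = 0.
Summing all 3 equations gives 370 − 8Q = 0, hence Q = 185/4.
Back-substituting: q_A = (116 − 185/2)/2 = 47/4, q_S = (141 − 185/2)/2 = 97/4, q_E = (113 − 185/2)/2 = 41/4.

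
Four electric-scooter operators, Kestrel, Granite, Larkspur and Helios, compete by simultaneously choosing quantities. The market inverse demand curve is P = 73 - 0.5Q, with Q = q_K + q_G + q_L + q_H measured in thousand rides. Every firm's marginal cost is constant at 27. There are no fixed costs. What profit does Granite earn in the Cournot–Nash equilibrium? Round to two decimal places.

169.28

A representative firm's profit is π_i = q_i(73 - 0.5Q) - 27q_i.
First-order condition (treating rivals' output as given): 46 - q_i - (1/2)·Σ_{j≠i} q_j = 0.
With identical firms every q_j equals q_i, so Σ_{j≠i} q_j = 3q_i and 46 = (5/2)q_i, giving q_i = 92/5.
Price P = 73 - (1/2)·(368/5) = 181/5.
Granite's profit: (181/5 - 27)·(92/5) = 169.2800.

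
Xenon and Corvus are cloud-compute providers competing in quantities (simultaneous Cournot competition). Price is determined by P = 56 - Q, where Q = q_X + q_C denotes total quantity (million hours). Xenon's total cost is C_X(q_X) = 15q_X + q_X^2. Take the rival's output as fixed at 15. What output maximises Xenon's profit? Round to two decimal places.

6.50

With the rival's output fixed at 15, Xenon's profit is π_X = (56 - 15 - q_X)q_X - (15q_X + q_X²) = (41 - q_X)q_X - (15q_X + q_X²).
∂π_X/∂q_X = 26 - 4q_X = 0, so q_X = 13/2.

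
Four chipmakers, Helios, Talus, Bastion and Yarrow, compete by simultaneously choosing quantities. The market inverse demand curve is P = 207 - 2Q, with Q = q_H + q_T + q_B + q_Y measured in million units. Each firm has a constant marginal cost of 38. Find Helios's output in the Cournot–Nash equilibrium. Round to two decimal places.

16.90

A representative firm's profit is π_i = q_i(207 - 2Q) - 38q_i.
First-order condition (treating rivals' output as given): 169 - 4q_i - 2·Σ_{j≠i} q_j = 0.
With identical firms every q_j equals q_i, so Σ_{j≠i} q_j = 3q_i and 169 = 10q_i, giving q_i = 169/10.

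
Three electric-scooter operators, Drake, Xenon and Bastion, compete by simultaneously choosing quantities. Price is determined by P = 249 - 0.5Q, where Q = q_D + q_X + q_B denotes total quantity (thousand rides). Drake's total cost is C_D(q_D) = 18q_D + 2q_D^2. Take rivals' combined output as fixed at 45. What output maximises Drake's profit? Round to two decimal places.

41.70

With rivals' combined output fixed at 45, Drake's profit is π_D = (249 - (1/2)·45 - (1/2)q_D)q_D - (18q_D + 2q_D²) = (453/2 - (1/2)q_D)q_D - (18q_D + 2q_D²).
∂π_D/∂q_D = 417/2 - 5q_D = 0, so q_D = 417/10.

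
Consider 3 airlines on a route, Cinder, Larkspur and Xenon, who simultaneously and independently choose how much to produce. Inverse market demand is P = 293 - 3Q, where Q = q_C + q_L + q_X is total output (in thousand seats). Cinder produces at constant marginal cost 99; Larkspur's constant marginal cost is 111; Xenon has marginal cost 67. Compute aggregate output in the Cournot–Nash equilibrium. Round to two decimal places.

Cinder's profit: π_C = (293 - 3Q)q_C - (99q_C). Setting ∂π_C/∂q_C = 0: 194 - 6q_C - 3(q_L + q_X) = 0.
Larkspur's first-order condition: 182 - 6q_L - 3(q_C + q_X) = 0.
Xenon's profit: π_X = (293 - 3Q)q_X - (67q_X). Setting ∂π_X/∂q_X = 0: 226 - 6q_X - 3(q_C + q_L) = 0.
Adding the 3 first-order conditions: 602 − 12Q = 0, so Q = 301/6.
Back-substituting: q_C = (194 − 301/2)/3 = 29/2, q_L = (182 − 301/2)/3 = 21/2, q_X = (226 − 301/2)/3 = 151/6.
Total output Q = 29/2 + 21/2 + 151/6 = 301/6.

50.17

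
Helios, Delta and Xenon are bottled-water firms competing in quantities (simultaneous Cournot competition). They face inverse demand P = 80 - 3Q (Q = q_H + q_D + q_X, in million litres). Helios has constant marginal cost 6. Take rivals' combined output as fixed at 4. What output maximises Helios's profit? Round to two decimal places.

10.33

With rivals' combined output fixed at 4, Helios's profit is π_H = (80 - 3·4 - 3q_H)q_H - (6q_H) = (68 - 3q_H)q_H - (6q_H).
∂π_H/∂q_H = 62 - 6q_H = 0, so q_H = 31/3.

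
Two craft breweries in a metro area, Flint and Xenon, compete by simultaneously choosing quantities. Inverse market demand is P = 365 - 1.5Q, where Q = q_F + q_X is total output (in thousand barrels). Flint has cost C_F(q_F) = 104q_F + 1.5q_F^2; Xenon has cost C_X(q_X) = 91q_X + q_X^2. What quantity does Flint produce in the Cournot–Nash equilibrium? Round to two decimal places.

32.22

Flint's profit: π_F = (365 - 1.5Q)q_F - (104q_F + (3/2)q_F²). Setting ∂π_F/∂q_F = 0: 261 - 6q_F - (3/2)(q_X) = 0.
Xenon's profit: π_X = (365 - 1.5Q)q_X - (91q_X + q_X²). Setting ∂π_X/∂q_X = 0: 274 - 5q_X - (3/2)(q_F) = 0.
Best responses: q_F = (261 - (3/2)q_X)/6, q_X = (274 - (3/2)q_F)/5.
Substituting one into the other gives q_F = 1192/37 and q_X = 1670/37.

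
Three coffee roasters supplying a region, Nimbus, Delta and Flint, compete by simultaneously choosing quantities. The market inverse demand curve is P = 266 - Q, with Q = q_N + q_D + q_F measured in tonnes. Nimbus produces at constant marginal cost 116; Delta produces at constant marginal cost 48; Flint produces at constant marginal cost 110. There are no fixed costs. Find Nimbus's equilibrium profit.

361

Nimbus's profit: π_N = (266 - Q)q_N - (116q_N). Setting ∂π_N/∂q_N = 0: 150 - 2q_N - (q_D + q_F) = 0.
Delta's profit: π_D = (266 - Q)q_D - (48q_D). Setting ∂π_D/∂q_D = 0: 218 - 2q_D - (q_N + q_F) = 0.
Flint's first-order condition: 156 - 2q_F - (q_N + q_D) = 0.
Adding the 3 first-order conditions: 524 − 4Q = 0, so Q = 131.
Back-substituting: q_N = (150 − 131) = 19, q_D = (218 − 131) = 87, q_F = (156 − 131) = 25.
Price P = 266 - 131 = 135.
Nimbus's profit: (135 - 116)·19 = 361.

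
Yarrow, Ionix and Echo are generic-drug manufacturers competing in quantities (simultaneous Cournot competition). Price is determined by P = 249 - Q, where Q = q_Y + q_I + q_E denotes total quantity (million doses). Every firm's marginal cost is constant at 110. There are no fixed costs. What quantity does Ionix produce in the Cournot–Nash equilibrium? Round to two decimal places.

Each firm earns π_i = (249 - Q)q_i - 110q_i.
Setting ∂π_i/∂q_i = 0 with rivals' quantities fixed: 139 - 2q_i - Σ_{j≠i} q_j = 0.
By symmetry each firm produces the same amount; substituting Σ_{j≠i} q_j = 2q_i yields q_i = 139/4.

34.75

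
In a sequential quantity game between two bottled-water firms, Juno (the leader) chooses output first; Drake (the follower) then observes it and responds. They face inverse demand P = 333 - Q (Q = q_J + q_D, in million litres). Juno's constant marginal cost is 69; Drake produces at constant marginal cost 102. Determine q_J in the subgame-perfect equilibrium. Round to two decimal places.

Solve by backward induction. Given q_J, the follower Drake maximises π_D = (333 - q_J - q_D)q_D - 102q_D.
∂π_D/∂q_D = 231 - q_J - 2q_D = 0 gives the reaction function q_D = (231 - q_J)/2.
Juno substitutes q_D(q_J) into its own profit: π_J = q_J(333 - q_J - (231 - q_J)/2) - 69q_J = (435/2 - (1/2)q_J)q_J - 69q_J.
Maximising: ∂π_J/∂q_J = 297/2 - q_J = 0, giving q_J = 297/2.
Then q_D = (231 - 297/2)/2 = 165/4.

148.50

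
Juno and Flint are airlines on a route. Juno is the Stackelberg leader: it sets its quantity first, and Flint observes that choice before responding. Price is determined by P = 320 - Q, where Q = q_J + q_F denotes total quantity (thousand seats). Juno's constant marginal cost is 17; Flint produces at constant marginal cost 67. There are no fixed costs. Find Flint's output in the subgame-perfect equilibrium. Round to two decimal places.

Solve by backward induction. Given q_J, the follower Flint maximises π_F = (320 - q_J - q_F)q_F - 67q_F.
Setting the follower's marginal profit to zero, 253 - q_J - 2q_F = 0, i.e. q_F = (253 - q_J)/2.
Juno substitutes q_F(q_J) into its own profit: π_J = q_J(320 - q_J - (253 - q_J)/2) - 17q_J = (387/2 - (1/2)q_J)q_J - 17q_J.
Maximising: ∂π_J/∂q_J = 353/2 - q_J = 0, giving q_J = 353/2.
Then q_F = (253 - 353/2)/2 = 153/4.

38.25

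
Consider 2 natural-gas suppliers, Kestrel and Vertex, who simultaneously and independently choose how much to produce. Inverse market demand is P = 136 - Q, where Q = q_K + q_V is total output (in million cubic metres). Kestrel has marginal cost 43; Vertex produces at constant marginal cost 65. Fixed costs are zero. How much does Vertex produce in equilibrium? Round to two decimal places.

Kestrel's profit: π_K = (136 - Q)q_K - (43q_K). Setting ∂π_K/∂q_K = 0: 93 - 2q_K - (q_V) = 0.
Vertex's first-order condition: 71 - 2q_V - (q_K) = 0.
Rearranging gives the reaction functions q_K = (93 - q_V)/2 and q_V = (71 - q_K)/2.
Solving the pair: q_K = 115/3, q_V = 49/3.

16.33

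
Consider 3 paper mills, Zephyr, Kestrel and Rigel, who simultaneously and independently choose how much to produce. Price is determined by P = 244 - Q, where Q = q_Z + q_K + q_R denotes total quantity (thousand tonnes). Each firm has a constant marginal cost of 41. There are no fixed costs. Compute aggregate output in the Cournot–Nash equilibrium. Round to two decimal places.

A representative firm's profit is π_i = q_i(244 - Q) - 41q_i.
Setting ∂π_i/∂q_i = 0 with rivals' quantities fixed: 203 - 2q_i - Σ_{j≠i} q_j = 0.
By symmetry each firm produces the same amount; substituting Σ_{j≠i} q_j = 2q_i yields q_i = 203/4.
Total output Q = 203/4 + 203/4 + 203/4 = 609/4.

152.25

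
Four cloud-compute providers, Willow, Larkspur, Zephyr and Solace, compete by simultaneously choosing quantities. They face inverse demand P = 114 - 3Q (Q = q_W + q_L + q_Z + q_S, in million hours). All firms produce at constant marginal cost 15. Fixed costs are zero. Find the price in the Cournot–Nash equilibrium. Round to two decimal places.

Each firm earns π_i = (114 - 3Q)q_i - 15q_i.
Setting ∂π_i/∂q_i = 0 with rivals' quantities fixed: 99 - 6q_i - 3·Σ_{j≠i} q_j = 0.
With identical firms every q_j equals q_i, so Σ_{j≠i} q_j = 3q_i and 99 = 15q_i, giving q_i = 33/5.
Total output Q = 132/5, so price P = 114 - 3·(132/5) = 174/5.

34.80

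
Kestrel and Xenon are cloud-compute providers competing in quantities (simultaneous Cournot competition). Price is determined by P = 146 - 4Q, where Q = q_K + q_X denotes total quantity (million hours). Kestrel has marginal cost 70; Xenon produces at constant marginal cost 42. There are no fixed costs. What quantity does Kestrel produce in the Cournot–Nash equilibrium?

Kestrel's profit: π_K = (146 - 4Q)q_K - (70q_K). Setting ∂π_K/∂q_K = 0: 76 - 8q_K - 4(q_X) = 0.
Xenon's profit: π_X = (146 - 4Q)q_X - (42q_X). Setting ∂π_X/∂q_X = 0: 104 - 8q_X - 4(q_K) = 0.
Rearranging gives the reaction functions q_K = (76 - 4q_X)/8 and q_X = (104 - 4q_K)/8.
Substituting one into the other gives q_K = 4 and q_X = 11.

4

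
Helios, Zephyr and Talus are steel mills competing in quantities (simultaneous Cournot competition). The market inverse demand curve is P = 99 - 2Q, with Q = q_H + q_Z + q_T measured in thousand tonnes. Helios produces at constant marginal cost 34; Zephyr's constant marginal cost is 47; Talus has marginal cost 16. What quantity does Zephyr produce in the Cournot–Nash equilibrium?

1

Helios's profit: π_H = (99 - 2Q)q_H - (34q_H). Setting ∂π_H/∂q_H = 0: 65 - 4q_H - 2(q_Z + q_T) = 0.
Zephyr's profit: π_Z = (99 - 2Q)q_Z - (47q_Z). Setting ∂π_Z/∂q_Z = 0: 52 - 4q_Z - 2(q_H + q_T) = 0.
Talus's first-order condition: 83 - 4q_T - 2(q_H + q_Z) = 0.
Summing all 3 equations gives 200 − 8Q = 0, hence Q = 25.
Back-substituting: q_H = (65 − 50)/2 = 15/2, q_Z = (52 − 50)/2 = 1, q_T = (83 − 50)/2 = 33/2.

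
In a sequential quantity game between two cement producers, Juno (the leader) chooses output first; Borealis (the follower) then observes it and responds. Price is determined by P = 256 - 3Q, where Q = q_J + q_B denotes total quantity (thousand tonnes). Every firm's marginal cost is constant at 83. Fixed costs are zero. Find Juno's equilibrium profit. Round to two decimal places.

Solve by backward induction. Given q_J, the follower Borealis maximises π_B = (256 - 3q_J - 3q_B)q_B - 83q_B.
∂π_B/∂q_B = 173 - 3q_J - 6q_B = 0 gives the reaction function q_B = (173 - 3q_J)/6.
The leader anticipates this reaction. Substituting into P = 256 - 3Q gives P = 339/2 - (3/2)q_J, so π_J = (339/2 - (3/2)q_J)q_J - 83q_J.
Maximising: ∂π_J/∂q_J = 173/2 - 3q_J = 0, giving q_J = 173/6.
Then q_B = (173 - 3·(173/6))/6 = 173/12.
Price P = 256 - 3·(173/4) = 505/4.
Juno's profit: (505/4 - 83)·(173/6) = 1247.0417.

1247.04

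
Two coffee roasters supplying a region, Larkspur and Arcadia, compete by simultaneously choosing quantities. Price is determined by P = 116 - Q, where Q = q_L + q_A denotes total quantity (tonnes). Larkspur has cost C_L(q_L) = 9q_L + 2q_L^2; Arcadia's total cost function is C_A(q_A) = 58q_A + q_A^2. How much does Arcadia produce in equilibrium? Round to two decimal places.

Larkspur's profit: π_L = (116 - Q)q_L - (9q_L + 2q_L²). Setting ∂π_L/∂q_L = 0: 107 - 6q_L - (q_A) = 0.
Arcadia's profit: π_A = (116 - Q)q_A - (58q_A + q_A²). Setting ∂π_A/∂q_A = 0: 58 - 4q_A - (q_L) = 0.
Best responses: q_L = (107 - q_A)/6, q_A = (58 - q_L)/4.
Solving the pair: q_L = 370/23, q_A = 241/23.

10.48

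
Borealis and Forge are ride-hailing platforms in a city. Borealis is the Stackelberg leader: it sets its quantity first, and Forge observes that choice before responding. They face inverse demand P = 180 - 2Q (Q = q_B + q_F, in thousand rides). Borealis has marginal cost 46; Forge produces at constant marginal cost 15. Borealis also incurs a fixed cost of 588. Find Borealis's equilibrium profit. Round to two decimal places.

75.06

The follower Forge best-responds to any q_B: π_F = (180 - 2Q)q_F - 15q_F.
∂π_F/∂q_F = 165 - 2q_B - 4q_F = 0 gives the reaction function q_F = (165 - 2q_B)/4.
The leader anticipates this reaction. Substituting into P = 180 - 2Q gives P = 195/2 - q_B, so π_B = (195/2 - q_B)q_B - 46q_B.
Maximising: ∂π_B/∂q_B = 103/2 - 2q_B = 0, giving q_B = 103/4.
Then q_F = (165 - 2·(103/4))/4 = 227/8.
Price P = 180 - 2·(433/8) = 287/4.
Borealis's profit: (287/4 - 46)·(103/4) - 588 = 1201/16.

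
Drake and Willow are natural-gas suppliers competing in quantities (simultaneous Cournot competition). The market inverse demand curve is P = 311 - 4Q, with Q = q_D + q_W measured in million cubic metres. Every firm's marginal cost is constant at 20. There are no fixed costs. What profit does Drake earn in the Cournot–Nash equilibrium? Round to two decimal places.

A representative firm's profit is π_i = q_i(311 - 4Q) - 20q_i.
Setting ∂π_i/∂q_i = 0 with rivals' quantities fixed: 291 - 8q_i - 4q_j = 0.
With identical firms every q_j equals q_i, so q_j = q_i and 291 = 12q_i, giving q_i = 97/4.
Price P = 311 - 4·(97/2) = 117.
Drake's profit: (117 - 20)·(97/4) = 2352.2500.

2352.25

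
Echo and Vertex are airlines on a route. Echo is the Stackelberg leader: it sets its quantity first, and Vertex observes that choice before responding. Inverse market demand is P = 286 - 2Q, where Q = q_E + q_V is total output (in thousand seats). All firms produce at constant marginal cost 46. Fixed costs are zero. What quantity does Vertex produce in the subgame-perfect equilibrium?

30

Solve by backward induction. Given q_E, the follower Vertex maximises π_V = (286 - 2q_E - 2q_V)q_V - 46q_V.
Follower FOC: 240 - 2q_E - 4q_V = 0, so q_V(q_E) = (240 - 2q_E)/4.
The leader anticipates this reaction. Substituting into P = 286 - 2Q gives P = 166 - q_E, so π_E = (166 - q_E)q_E - 46q_E.
The leader's first-order condition 120 - 2q_E = 0 yields q_E = 60.
Then q_V = (240 - 2·60)/4 = 30.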